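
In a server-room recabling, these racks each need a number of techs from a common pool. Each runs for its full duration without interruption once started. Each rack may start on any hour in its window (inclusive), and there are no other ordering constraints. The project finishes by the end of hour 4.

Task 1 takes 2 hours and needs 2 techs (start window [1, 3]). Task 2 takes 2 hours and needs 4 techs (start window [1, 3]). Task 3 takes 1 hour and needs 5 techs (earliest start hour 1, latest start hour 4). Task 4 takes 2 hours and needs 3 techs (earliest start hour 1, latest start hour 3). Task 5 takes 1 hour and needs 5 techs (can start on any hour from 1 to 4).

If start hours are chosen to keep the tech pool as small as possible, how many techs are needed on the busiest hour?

Early-start (Task 1@1, Task 2@1, Task 3@1, Task 4@1, Task 5@1) gives peak 19: h1:19  h2:9  h3:0  h4:0.
Shift Task 2→3, Task 4→3, Task 5→2.
Schedule Task 1@1, Task 2@3, Task 3@1, Task 4@3, Task 5@2: h1:7  h2:7  h3:7  h4:7 — peak 7.
Total tech-hours = 28 over 4 hours ⇒ peak ≥ ⌈28/4⌉ = 7, so 7 is optimal.

7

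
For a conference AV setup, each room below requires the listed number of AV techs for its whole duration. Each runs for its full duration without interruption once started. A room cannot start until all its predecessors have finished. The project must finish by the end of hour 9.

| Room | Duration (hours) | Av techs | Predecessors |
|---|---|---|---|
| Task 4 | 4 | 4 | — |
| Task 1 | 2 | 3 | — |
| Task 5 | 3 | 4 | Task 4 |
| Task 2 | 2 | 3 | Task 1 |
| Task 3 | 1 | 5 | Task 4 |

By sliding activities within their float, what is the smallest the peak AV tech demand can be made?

7

Early-start (Task 4@1, Task 1@1, Task 5@5, Task 2@3, Task 3@5) gives peak 9: h1:7  h2:7  h3:7  h4:7  h5:9  h6:4  h7:4  h8:0  h9:0.
Shift Task 3→8.
Schedule Task 4@1, Task 1@1, Task 5@5, Task 2@3, Task 3@8: h1:7  h2:7  h3:7  h4:7  h5:4  h6:4  h7:4  h8:5  h9:0 — peak 7.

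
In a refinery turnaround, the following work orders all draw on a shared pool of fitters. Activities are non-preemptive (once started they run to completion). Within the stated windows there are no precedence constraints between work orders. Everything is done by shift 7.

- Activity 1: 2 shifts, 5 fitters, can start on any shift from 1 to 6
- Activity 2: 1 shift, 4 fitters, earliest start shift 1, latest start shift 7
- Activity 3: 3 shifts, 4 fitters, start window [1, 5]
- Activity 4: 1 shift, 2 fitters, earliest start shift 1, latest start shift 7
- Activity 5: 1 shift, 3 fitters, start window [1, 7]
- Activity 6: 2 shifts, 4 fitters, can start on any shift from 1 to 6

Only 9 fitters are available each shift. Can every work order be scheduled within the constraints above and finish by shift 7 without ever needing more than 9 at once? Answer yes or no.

yes

Schedule Activity 1@1, Activity 2@3, Activity 3@3, Activity 4@1, Activity 5@2, Activity 6@4: s1:7  s2:8  s3:8  s4:8  s5:8  s6:0  s7:0 — peak 8 ≤ 9.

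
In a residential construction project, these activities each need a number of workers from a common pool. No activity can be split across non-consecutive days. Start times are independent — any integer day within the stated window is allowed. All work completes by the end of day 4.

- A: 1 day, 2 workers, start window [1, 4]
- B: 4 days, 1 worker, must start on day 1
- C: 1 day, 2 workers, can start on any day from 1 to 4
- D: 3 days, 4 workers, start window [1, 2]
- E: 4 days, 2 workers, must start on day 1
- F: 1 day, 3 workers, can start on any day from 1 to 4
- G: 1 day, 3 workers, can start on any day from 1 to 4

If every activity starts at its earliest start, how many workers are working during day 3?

At early start, day 3 has: B, D, E.
Demand: 1 + 4 + 2 = 7.

7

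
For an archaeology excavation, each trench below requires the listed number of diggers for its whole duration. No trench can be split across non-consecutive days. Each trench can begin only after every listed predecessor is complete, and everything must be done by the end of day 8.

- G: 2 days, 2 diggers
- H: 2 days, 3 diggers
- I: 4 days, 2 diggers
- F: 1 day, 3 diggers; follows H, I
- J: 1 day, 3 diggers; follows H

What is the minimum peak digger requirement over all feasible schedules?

Early-start (G@1, H@1, I@1, F@5, J@3) gives peak 7: d1:7  d2:7  d3:5  d4:2  d5:3  d6:0  d7:0  d8:0.
Shift H→5, F→7, J→8.
Schedule G@1, H@5, I@1, F@7, J@8: d1:4  d2:4  d3:2  d4:2  d5:3  d6:3  d7:3  d8:3 — peak 4.

4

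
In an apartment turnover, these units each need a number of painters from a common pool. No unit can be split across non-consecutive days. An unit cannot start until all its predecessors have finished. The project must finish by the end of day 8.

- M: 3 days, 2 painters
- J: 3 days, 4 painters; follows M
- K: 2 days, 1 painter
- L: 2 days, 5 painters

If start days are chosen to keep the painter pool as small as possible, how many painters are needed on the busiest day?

Early-start (M@1, J@4, K@1, L@1) gives peak 8: d1:8  d2:8  d3:2  d4:4  d5:4  d6:4  d7:0  d8:0.
Shift L→7.
Schedule M@1, J@4, K@1, L@7: d1:3  d2:3  d3:2  d4:4  d5:4  d6:4  d7:5  d8:5 — peak 5.

5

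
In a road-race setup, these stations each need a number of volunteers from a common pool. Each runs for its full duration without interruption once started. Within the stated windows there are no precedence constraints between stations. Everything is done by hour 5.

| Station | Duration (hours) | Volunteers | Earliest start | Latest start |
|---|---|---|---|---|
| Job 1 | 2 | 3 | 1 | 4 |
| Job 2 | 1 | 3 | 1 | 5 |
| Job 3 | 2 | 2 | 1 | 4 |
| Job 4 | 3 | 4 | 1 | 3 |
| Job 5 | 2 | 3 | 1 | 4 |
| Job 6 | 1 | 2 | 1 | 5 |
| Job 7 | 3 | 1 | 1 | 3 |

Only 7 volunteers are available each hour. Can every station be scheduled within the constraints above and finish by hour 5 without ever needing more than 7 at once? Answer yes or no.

no

Total volunteer-hours = 36; over 5 hours the average is 36/5 > 7, so some hour must exceed 7.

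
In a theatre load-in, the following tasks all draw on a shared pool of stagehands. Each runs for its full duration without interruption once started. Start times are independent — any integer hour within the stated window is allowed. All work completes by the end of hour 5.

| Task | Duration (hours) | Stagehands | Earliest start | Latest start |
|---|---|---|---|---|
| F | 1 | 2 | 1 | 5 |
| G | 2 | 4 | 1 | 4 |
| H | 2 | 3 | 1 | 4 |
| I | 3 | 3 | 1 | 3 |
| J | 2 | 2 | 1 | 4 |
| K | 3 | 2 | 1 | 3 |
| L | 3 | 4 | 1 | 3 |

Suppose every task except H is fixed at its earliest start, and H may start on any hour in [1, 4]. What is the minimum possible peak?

H@1: h1:20  h2:18  h3:9  h4:0  h5:0 → peak 20
H@2: h1:17  h2:18  h3:12  h4:0  h5:0 → peak 18
H@3: h1:17  h2:15  h3:12  h4:3  h5:0 → peak 17
H@4: h1:17  h2:15  h3:9  h4:3  h5:3 → peak 17
Best is H@3, peak 17.

17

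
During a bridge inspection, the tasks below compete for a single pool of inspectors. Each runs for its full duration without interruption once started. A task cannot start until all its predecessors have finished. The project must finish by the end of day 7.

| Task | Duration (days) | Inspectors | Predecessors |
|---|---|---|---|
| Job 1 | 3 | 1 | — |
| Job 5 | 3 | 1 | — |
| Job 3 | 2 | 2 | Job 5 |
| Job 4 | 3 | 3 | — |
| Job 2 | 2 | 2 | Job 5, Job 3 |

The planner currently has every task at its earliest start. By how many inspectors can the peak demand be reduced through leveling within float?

1

Early-start peak: d1:5  d2:5  d3:5  d4:2  d5:2  d6:2  d7:2 ⇒ 5.
Leveled (Job 1@4, Job 5@1, Job 3@4, Job 4@1, Job 2@6): d1:4  d2:4  d3:4  d4:3  d5:3  d6:3  d7:2 ⇒ 4.
Reduction 5 − 4 = 1.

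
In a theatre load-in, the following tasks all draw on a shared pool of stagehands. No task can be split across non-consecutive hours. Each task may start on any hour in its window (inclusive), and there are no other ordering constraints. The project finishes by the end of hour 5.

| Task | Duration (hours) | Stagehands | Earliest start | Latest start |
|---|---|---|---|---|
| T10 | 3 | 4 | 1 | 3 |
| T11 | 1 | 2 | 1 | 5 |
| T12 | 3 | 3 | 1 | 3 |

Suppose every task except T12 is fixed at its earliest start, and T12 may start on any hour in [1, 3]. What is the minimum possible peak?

T12@1: h1:9  h2:7  h3:7  h4:0  h5:0 → peak 9
T12@2: h1:6  h2:7  h3:7  h4:3  h5:0 → peak 7
T12@3: h1:6  h2:4  h3:7  h4:3  h5:3 → peak 7
Best is T12@2, peak 7.

7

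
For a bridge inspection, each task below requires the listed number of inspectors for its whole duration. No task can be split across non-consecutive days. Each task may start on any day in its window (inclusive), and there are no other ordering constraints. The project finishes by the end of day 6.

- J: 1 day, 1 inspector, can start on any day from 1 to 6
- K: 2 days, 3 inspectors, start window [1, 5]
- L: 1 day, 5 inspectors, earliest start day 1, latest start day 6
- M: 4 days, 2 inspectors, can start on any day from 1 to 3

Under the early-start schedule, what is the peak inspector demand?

11

Early-start schedule: J@1, K@1, L@1, M@1.
Load per day: day 1: 11, day 2: 5, day 3: 2, day 4: 2, day 5: 0, day 6: 0.
Peak is 11.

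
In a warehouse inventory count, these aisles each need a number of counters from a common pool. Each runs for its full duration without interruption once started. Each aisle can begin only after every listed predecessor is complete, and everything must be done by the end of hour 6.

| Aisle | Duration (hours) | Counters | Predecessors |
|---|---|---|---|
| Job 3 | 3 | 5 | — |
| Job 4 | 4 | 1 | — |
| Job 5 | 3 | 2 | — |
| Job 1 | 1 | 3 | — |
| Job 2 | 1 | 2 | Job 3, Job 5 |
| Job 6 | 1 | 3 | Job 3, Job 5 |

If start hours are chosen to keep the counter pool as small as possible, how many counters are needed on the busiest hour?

8

Early-start (Job 3@1, Job 4@1, Job 5@1, Job 1@1, Job 2@4, Job 6@4) gives peak 11: h1:11  h2:8  h3:8  h4:6  h5:0  h6:0.
Shift Job 1→4, Job 6→5.
Schedule Job 3@1, Job 4@1, Job 5@1, Job 1@4, Job 2@4, Job 6@5: h1:8  h2:8  h3:8  h4:6  h5:3  h6:0 — peak 8.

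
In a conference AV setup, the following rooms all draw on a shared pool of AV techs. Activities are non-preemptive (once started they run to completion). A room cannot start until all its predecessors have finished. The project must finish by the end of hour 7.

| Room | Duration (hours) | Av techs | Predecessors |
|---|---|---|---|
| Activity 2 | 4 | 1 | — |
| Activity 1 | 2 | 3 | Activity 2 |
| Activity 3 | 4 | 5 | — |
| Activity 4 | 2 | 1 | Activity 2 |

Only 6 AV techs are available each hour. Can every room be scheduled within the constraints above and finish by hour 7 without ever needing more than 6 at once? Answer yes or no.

Schedule Activity 2@1, Activity 1@5, Activity 3@1, Activity 4@5: h1:6  h2:6  h3:6  h4:6  h5:4  h6:4  h7:0 — peak 6 ≤ 6.

yes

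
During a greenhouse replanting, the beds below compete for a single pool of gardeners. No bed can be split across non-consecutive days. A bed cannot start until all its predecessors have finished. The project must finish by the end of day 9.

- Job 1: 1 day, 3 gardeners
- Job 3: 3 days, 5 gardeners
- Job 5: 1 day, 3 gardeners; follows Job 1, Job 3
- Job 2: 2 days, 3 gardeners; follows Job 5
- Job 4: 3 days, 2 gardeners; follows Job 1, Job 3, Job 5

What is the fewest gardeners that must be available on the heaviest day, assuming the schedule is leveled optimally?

Early-start (Job 1@1, Job 3@1, Job 5@4, Job 2@5, Job 4@5) gives peak 8: d1:8  d2:5  d3:5  d4:3  d5:5  d6:5  d7:2  d8:0  d9:0.
Shift Job 3→2, Job 5→5, Job 2→6, Job 4→6.
Schedule Job 1@1, Job 3@2, Job 5@5, Job 2@6, Job 4@6: d1:3  d2:5  d3:5  d4:5  d5:3  d6:5  d7:5  d8:2  d9:0 — peak 5.

5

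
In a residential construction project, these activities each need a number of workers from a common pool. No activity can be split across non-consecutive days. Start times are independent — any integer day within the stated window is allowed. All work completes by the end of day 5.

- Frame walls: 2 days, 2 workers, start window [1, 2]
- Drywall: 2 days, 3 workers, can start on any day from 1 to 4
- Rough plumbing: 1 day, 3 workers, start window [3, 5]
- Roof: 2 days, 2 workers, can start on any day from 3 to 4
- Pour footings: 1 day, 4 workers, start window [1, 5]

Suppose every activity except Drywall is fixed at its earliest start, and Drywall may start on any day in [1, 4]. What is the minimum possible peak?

6

Drywall@1: d1:9  d2:5  d3:5  d4:2  d5:0 → peak 9
Drywall@2: d1:6  d2:5  d3:8  d4:2  d5:0 → peak 8
Drywall@3: d1:6  d2:2  d3:8  d4:5  d5:0 → peak 8
Drywall@4: d1:6  d2:2  d3:5  d4:5  d5:3 → peak 6
Best is Drywall@4, peak 6.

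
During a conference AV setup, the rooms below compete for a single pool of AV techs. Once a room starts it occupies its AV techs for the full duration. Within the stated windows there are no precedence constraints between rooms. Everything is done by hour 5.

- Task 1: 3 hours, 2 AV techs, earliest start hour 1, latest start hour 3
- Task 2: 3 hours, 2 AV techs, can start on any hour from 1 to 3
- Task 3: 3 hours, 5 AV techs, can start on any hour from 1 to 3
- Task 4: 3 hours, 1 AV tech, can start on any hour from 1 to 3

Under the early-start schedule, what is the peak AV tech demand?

10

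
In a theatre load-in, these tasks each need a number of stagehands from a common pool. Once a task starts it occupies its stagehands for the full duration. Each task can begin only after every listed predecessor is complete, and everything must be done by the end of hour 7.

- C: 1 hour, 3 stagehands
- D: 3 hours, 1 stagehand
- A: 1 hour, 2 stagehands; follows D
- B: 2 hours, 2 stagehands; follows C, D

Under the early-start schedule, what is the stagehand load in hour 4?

At early start, hour 4 has: A, B.
Demand: 2 + 2 = 4.

4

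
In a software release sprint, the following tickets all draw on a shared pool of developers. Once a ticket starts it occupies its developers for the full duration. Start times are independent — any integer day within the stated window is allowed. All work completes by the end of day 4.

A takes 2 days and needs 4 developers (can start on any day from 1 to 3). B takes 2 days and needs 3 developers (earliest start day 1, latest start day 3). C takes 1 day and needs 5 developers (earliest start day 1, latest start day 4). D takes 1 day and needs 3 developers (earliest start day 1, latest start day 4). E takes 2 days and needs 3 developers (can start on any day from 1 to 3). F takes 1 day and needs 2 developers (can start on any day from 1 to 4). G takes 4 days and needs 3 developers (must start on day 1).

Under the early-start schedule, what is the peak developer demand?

Early-start schedule: A@1, B@1, C@1, D@1, E@1, F@1, G@1.
Load per day: day 1: 23, day 2: 13, day 3: 3, day 4: 3.
Peak is 23.

23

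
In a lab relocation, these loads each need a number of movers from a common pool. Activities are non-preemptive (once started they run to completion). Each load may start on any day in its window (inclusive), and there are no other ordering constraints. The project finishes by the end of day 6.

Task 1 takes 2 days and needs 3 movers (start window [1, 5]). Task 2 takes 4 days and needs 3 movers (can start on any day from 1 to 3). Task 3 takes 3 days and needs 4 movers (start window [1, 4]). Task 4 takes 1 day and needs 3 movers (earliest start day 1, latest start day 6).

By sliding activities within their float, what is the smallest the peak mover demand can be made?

7

Early-start (Task 1@1, Task 2@1, Task 3@1, Task 4@1) gives peak 13: d1:13  d2:10  d3:7  d4:3  d5:0  d6:0.
Shift Task 3→3, Task 4→5.
Schedule Task 1@1, Task 2@1, Task 3@3, Task 4@5: d1:6  d2:6  d3:7  d4:7  d5:7  d6:0 — peak 7.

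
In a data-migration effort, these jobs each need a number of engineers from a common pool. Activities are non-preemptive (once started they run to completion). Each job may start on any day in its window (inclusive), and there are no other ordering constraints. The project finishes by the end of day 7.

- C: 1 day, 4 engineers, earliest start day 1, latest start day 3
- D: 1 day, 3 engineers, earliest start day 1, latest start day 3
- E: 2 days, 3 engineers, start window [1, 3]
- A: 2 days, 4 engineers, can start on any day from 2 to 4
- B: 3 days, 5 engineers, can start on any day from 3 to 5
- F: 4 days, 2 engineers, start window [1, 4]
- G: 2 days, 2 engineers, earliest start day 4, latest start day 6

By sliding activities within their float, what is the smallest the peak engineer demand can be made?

8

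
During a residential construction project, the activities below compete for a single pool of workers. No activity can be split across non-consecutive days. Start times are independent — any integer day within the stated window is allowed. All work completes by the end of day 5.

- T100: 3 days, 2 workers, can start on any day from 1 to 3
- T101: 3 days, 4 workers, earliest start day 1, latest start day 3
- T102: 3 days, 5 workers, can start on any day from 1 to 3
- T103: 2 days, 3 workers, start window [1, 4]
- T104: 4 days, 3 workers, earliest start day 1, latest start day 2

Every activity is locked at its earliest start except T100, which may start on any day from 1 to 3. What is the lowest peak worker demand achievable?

T100@1: d1:17  d2:17  d3:14  d4:3  d5:0 → peak 17
T100@2: d1:15  d2:17  d3:14  d4:5  d5:0 → peak 17
T100@3: d1:15  d2:15  d3:14  d4:5  d5:2 → peak 15
Best is T100@3, peak 15.

15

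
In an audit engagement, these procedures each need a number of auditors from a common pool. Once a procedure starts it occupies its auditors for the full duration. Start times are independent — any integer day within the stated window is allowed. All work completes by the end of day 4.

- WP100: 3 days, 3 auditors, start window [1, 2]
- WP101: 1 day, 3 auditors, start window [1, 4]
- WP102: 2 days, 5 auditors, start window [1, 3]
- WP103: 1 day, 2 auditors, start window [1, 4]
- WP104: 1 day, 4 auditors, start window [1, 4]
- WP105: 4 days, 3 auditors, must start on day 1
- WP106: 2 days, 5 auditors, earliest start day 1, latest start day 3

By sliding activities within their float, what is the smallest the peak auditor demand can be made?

Early-start (WP100@1, WP101@1, WP102@1, WP103@1, WP104@1, WP105@1, WP106@1) gives peak 25: d1:25  d2:16  d3:6  d4:3.
Shift WP103→2, WP104→4, WP106→3.
Schedule WP100@1, WP101@1, WP102@1, WP103@2, WP104@4, WP105@1, WP106@3: d1:14  d2:13  d3:11  d4:12 — peak 14.

14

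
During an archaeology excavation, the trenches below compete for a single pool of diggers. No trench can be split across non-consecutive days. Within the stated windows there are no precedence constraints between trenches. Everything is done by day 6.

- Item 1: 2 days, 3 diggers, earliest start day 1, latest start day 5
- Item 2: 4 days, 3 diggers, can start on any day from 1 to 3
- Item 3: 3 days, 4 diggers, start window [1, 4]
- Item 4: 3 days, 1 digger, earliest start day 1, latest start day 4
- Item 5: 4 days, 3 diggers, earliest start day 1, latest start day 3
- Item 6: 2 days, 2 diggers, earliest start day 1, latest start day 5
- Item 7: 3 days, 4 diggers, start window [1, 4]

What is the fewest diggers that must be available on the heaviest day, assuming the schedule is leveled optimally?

Early-start (Item 1@1, Item 2@1, Item 3@1, Item 4@1, Item 5@1, Item 6@1, Item 7@1) gives peak 20: d1:20  d2:20  d3:15  d4:6  d5:0  d6:0.
Shift Item 5→3, Item 6→5, Item 7→4.
Schedule Item 1@1, Item 2@1, Item 3@1, Item 4@1, Item 5@3, Item 6@5, Item 7@4: d1:11  d2:11  d3:11  d4:10  d5:9  d6:9 — peak 11.
Total digger-days = 61 over 6 days ⇒ peak ≥ ⌈61/6⌉ = 11, so 11 is optimal.

11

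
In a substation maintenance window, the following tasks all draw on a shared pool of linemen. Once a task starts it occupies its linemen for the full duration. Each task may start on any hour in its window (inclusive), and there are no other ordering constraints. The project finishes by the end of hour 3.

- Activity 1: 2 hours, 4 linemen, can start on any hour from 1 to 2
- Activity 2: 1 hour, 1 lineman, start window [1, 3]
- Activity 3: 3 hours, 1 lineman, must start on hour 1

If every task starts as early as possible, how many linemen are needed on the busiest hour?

6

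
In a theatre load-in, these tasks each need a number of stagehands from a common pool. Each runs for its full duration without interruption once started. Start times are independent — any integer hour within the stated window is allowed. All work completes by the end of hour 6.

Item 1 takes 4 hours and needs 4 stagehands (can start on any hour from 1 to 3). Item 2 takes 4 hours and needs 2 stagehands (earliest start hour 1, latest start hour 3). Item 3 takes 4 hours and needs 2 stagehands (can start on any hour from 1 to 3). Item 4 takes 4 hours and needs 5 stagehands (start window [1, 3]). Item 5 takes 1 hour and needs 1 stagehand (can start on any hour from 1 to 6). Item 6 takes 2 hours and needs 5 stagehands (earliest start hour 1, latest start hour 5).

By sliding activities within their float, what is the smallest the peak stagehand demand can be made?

13

Early-start (Item 1@1, Item 2@1, Item 3@1, Item 4@1, Item 5@1, Item 6@1) gives peak 19: h1:19  h2:18  h3:13  h4:13  h5:0  h6:0.
Shift Item 5→5, Item 6→5.
Schedule Item 1@1, Item 2@1, Item 3@1, Item 4@1, Item 5@5, Item 6@5: h1:13  h2:13  h3:13  h4:13  h5:6  h6:5 — peak 13.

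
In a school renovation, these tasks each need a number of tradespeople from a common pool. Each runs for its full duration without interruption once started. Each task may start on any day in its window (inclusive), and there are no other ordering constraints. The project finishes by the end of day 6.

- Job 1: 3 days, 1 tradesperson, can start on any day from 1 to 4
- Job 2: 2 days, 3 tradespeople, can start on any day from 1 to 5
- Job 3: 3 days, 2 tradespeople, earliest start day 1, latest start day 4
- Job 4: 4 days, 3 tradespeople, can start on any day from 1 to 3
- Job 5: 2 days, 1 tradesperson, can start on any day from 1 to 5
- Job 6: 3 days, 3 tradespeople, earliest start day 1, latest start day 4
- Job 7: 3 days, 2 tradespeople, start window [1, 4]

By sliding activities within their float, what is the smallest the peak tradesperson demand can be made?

Early-start (Job 1@1, Job 2@1, Job 3@1, Job 4@1, Job 5@1, Job 6@1, Job 7@1) gives peak 15: d1:15  d2:15  d3:11  d4:3  d5:0  d6:0.
Shift Job 4→3, Job 6→4, Job 7→3.
Schedule Job 1@1, Job 2@1, Job 3@1, Job 4@3, Job 5@1, Job 6@4, Job 7@3: d1:7  d2:7  d3:8  d4:8  d5:8  d6:6 — peak 8.
Total tradesperson-days = 44 over 6 days ⇒ peak ≥ ⌈44/6⌉ = 8, so 8 is optimal.

8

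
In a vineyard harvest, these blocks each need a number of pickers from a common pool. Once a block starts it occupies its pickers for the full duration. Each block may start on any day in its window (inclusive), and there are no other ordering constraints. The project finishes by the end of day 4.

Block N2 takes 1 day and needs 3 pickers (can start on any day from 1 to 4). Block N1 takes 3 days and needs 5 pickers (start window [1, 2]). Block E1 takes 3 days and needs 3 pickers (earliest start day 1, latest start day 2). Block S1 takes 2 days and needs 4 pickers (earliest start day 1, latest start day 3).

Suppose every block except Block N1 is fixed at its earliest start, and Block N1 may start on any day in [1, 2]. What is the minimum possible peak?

12

Block N1@1: d1:15  d2:12  d3:8  d4:0 → peak 15
Block N1@2: d1:10  d2:12  d3:8  d4:5 → peak 12
Best is Block N1@2, peak 12.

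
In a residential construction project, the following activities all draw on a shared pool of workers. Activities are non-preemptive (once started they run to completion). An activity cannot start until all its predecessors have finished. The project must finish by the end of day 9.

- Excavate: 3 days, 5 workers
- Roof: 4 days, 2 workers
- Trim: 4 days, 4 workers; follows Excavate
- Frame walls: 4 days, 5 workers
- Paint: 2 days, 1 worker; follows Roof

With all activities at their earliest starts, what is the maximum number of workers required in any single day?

12

Early-start schedule: Excavate@1, Roof@1, Trim@4, Frame walls@1, Paint@5.
Load per day: day 1: 12, day 2: 12, day 3: 12, day 4: 11, day 5: 5, day 6: 5, day 7: 4, day 8: 0, day 9: 0.
Peak is 12.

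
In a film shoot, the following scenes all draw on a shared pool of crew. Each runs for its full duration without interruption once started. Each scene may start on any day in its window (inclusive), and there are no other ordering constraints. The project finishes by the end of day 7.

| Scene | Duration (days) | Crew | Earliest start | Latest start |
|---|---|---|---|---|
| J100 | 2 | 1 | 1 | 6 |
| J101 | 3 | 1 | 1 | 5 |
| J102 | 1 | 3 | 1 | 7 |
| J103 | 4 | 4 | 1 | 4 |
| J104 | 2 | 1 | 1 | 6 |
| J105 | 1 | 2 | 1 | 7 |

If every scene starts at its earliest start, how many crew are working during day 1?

At early start, day 1 has: J100, J101, J102, J103, J104, J105.
Demand: 1 + 1 + 3 + 4 + 1 + 2 = 12.

12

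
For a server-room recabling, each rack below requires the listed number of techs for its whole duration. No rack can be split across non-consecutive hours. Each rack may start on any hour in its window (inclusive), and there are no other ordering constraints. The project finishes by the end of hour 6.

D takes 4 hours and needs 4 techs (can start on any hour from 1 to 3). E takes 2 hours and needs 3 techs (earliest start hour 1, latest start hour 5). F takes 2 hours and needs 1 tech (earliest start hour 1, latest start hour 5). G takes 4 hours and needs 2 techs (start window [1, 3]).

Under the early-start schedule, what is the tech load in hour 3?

6

At early start, hour 3 has: D, G.
Demand: 4 + 2 = 6.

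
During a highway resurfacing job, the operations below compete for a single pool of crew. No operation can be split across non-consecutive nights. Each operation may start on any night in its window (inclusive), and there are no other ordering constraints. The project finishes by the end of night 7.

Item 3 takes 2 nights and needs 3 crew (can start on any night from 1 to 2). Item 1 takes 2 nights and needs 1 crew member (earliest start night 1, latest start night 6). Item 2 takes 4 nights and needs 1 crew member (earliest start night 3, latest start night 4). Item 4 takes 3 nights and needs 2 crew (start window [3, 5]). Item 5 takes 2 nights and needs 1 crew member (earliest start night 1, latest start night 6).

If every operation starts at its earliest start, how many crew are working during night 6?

1

At early start, night 6 has: Item 2.
Demand: 1 = 1.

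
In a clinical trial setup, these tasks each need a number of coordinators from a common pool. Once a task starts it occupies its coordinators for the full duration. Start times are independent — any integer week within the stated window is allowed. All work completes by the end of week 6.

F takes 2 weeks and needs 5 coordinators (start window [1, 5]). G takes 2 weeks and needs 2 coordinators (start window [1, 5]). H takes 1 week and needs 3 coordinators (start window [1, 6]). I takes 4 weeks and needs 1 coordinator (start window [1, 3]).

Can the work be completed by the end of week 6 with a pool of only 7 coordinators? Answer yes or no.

Schedule F@1, G@3, H@5, I@3: w1:5  w2:5  w3:3  w4:3  w5:4  w6:1 — peak 5 ≤ 7.

yes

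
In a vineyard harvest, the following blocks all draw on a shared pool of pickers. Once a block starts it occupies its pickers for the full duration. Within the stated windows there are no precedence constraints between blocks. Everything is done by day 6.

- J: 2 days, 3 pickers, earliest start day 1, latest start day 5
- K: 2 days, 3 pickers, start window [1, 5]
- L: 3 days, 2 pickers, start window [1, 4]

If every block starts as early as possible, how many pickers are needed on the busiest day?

8

Early-start schedule: J@1, K@1, L@1.
Load per day: day 1: 8, day 2: 8, day 3: 2, day 4: 0, day 5: 0, day 6: 0.
Peak is 8.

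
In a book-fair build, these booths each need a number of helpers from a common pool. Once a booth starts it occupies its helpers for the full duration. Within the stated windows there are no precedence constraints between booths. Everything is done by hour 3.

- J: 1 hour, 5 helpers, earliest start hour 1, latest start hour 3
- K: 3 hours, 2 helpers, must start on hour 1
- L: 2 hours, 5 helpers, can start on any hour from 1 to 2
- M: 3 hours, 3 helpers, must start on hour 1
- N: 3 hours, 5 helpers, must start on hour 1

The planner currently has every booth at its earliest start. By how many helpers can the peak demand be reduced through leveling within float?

5

Early-start peak: h1:20  h2:15  h3:10 ⇒ 20.
Leveled (J@1, K@1, L@2, M@1, N@1): h1:15  h2:15  h3:15 ⇒ 15.
Reduction 20 − 15 = 5.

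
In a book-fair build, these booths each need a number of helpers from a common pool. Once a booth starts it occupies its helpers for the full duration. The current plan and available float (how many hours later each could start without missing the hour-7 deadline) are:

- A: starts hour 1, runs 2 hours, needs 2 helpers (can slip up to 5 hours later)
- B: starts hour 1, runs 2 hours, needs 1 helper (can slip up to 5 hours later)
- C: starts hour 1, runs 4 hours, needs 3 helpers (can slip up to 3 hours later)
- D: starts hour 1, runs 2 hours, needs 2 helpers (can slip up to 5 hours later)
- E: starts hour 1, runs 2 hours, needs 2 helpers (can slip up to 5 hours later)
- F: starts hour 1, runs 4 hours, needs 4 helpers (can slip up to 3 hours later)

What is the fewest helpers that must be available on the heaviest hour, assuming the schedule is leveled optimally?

7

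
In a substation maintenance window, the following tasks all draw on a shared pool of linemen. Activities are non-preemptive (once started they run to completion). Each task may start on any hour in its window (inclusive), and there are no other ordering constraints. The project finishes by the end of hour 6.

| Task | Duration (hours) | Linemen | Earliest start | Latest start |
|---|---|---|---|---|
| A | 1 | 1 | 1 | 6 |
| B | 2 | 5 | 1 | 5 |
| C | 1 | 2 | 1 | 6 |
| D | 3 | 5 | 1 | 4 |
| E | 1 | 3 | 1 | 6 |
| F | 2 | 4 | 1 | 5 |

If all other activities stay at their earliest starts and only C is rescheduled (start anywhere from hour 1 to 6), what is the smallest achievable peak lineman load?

18

C@1: h1:20  h2:14  h3:5  h4:0  h5:0  h6:0 → peak 20
C@2: h1:18  h2:16  h3:5  h4:0  h5:0  h6:0 → peak 18
C@3: h1:18  h2:14  h3:7  h4:0  h5:0  h6:0 → peak 18
C@4: h1:18  h2:14  h3:5  h4:2  h5:0  h6:0 → peak 18
C@5: h1:18  h2:14  h3:5  h4:0  h5:2  h6:0 → peak 18
C@6: h1:18  h2:14  h3:5  h4:0  h5:0  h6:2 → peak 18
Best is C@2, peak 18.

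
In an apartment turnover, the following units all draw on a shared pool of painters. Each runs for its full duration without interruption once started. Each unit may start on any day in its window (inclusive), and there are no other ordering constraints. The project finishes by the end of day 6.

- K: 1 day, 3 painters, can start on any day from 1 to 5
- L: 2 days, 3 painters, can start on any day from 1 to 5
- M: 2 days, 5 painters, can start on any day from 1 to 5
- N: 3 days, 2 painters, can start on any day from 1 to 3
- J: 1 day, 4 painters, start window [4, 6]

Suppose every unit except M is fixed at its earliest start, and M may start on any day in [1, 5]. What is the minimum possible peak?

8

M@1: d1:13  d2:10  d3:2  d4:4  d5:0  d6:0 → peak 13
M@2: d1:8  d2:10  d3:7  d4:4  d5:0  d6:0 → peak 10
M@3: d1:8  d2:5  d3:7  d4:9  d5:0  d6:0 → peak 9
M@4: d1:8  d2:5  d3:2  d4:9  d5:5  d6:0 → peak 9
M@5: d1:8  d2:5  d3:2  d4:4  d5:5  d6:5 → peak 8
Best is M@5, peak 8.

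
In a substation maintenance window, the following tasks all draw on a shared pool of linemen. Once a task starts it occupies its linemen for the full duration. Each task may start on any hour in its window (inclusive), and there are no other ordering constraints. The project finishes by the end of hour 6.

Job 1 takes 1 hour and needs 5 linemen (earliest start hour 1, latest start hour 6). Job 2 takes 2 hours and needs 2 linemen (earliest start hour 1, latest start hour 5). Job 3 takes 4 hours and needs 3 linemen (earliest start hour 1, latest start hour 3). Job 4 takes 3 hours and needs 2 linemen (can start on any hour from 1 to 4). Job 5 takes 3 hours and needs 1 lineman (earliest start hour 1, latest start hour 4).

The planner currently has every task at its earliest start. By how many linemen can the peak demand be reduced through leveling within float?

7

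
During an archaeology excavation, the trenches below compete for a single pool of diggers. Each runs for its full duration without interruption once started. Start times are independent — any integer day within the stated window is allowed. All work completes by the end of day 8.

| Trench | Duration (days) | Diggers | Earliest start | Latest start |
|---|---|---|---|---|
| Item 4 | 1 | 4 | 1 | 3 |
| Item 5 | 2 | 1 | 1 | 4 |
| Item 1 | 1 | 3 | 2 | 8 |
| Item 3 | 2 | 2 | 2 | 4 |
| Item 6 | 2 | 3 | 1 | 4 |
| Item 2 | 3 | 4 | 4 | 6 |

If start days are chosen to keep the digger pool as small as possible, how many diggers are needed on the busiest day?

Early-start (Item 4@1, Item 5@1, Item 1@2, Item 3@2, Item 6@1, Item 2@4) gives peak 9: d1:8  d2:9  d3:2  d4:4  d5:4  d6:4  d7:0  d8:0.
Shift Item 3→3, Item 6→3, Item 2→5.
Schedule Item 4@1, Item 5@1, Item 1@2, Item 3@3, Item 6@3, Item 2@5: d1:5  d2:4  d3:5  d4:5  d5:4  d6:4  d7:4  d8:0 — peak 5.

5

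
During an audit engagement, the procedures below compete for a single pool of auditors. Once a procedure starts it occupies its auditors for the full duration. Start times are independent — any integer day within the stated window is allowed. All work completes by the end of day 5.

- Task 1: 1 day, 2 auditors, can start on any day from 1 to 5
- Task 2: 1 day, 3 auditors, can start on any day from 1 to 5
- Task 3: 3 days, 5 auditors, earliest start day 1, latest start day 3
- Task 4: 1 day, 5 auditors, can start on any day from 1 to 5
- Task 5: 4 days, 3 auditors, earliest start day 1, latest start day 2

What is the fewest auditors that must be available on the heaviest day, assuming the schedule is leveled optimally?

8

Early-start (Task 1@1, Task 2@1, Task 3@1, Task 4@1, Task 5@1) gives peak 18: d1:18  d2:8  d3:8  d4:3  d5:0.
Shift Task 3→2, Task 4→5.
Schedule Task 1@1, Task 2@1, Task 3@2, Task 4@5, Task 5@1: d1:8  d2:8  d3:8  d4:8  d5:5 — peak 8.
Total auditor-days = 37 over 5 days ⇒ peak ≥ ⌈37/5⌉ = 8, so 8 is optimal.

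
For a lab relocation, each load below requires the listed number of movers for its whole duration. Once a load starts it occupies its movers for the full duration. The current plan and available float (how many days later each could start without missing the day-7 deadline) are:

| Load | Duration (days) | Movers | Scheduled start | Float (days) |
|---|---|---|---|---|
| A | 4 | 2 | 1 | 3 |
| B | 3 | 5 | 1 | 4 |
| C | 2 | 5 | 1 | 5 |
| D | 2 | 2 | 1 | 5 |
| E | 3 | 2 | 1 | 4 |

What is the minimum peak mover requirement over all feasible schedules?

Early-start (A@1, B@1, C@1, D@1, E@1) gives peak 16: d1:16  d2:16  d3:9  d4:2  d5:0  d6:0  d7:0.
Shift C→4, D→6, E→5.
Schedule A@1, B@1, C@4, D@6, E@5: d1:7  d2:7  d3:7  d4:7  d5:7  d6:4  d7:4 — peak 7.
Total mover-days = 43 over 7 days ⇒ peak ≥ ⌈43/7⌉ = 7, so 7 is optimal.

7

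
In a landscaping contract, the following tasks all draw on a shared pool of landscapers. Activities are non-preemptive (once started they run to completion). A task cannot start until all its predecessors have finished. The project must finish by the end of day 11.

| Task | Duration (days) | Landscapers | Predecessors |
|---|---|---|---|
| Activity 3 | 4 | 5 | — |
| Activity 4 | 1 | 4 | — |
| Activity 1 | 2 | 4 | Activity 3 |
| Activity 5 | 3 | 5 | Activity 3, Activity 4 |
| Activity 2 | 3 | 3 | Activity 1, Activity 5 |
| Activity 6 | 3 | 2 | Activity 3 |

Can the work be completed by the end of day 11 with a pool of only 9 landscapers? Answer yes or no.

Schedule Activity 3@1, Activity 4@1, Activity 1@5, Activity 5@5, Activity 2@8, Activity 6@7: d1:9  d2:5  d3:5  d4:5  d5:9  d6:9  d7:7  d8:5  d9:5  d10:3  d11:0 — peak 9 ≤ 9.

yes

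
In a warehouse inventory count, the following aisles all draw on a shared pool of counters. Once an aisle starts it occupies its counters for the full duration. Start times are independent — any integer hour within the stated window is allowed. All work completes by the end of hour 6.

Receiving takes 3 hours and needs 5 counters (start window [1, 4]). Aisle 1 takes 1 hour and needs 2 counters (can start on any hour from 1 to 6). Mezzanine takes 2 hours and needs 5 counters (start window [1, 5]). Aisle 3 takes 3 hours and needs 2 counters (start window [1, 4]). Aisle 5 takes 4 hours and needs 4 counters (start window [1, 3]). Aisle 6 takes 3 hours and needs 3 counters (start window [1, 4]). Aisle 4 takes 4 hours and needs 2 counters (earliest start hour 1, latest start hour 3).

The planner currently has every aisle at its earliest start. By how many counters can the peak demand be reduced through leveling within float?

11

Early-start peak: h1:23  h2:21  h3:16  h4:6  h5:0  h6:0 ⇒ 23.
Leveled (Receiving@1, Aisle 1@1, Mezzanine@1, Aisle 3@4, Aisle 5@3, Aisle 6@4, Aisle 4@2): h1:12  h2:12  h3:11  h4:11  h5:11  h6:9 ⇒ 12.
Reduction 23 − 12 = 11.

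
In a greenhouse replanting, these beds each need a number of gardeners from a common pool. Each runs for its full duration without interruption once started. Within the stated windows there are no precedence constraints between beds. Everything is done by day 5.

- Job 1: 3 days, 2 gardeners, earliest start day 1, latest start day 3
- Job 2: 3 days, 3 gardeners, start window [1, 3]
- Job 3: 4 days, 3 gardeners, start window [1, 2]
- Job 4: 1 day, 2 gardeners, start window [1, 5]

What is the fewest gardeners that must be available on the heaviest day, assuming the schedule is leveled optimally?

Early-start (Job 1@1, Job 2@1, Job 3@1, Job 4@1) gives peak 10: d1:10  d2:8  d3:8  d4:3  d5:0.
Shift Job 4→4.
Schedule Job 1@1, Job 2@1, Job 3@1, Job 4@4: d1:8  d2:8  d3:8  d4:5  d5:0 — peak 8.

8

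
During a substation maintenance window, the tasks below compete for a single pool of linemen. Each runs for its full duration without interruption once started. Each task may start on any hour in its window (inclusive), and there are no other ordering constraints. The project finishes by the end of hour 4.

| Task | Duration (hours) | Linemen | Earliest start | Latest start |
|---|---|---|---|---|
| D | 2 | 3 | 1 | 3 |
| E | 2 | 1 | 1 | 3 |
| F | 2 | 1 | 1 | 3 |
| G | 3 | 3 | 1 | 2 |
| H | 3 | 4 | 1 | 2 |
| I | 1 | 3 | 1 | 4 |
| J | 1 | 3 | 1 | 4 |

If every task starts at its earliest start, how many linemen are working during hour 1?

18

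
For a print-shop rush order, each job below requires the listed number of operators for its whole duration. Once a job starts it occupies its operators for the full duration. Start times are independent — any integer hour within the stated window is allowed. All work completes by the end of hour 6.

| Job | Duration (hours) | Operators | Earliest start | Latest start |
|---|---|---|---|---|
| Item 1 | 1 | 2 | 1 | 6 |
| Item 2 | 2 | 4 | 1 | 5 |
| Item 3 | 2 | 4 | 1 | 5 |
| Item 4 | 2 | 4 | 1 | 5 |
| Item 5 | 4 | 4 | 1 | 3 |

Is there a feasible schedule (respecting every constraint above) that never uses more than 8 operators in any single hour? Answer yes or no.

yes

Schedule Item 1@1, Item 2@1, Item 3@2, Item 4@4, Item 5@3: h1:6  h2:8  h3:8  h4:8  h5:8  h6:4 — peak 8 ≤ 8.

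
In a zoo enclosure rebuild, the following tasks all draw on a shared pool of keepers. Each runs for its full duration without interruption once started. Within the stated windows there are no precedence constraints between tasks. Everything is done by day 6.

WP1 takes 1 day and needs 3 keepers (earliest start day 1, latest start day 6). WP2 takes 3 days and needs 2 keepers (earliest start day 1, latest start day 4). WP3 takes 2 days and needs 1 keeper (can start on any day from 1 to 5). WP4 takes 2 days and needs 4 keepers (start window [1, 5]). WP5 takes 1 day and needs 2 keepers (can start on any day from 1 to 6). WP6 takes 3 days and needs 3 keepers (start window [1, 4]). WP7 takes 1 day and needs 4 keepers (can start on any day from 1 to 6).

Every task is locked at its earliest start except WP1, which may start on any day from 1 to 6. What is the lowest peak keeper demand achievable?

WP1@1: d1:19  d2:10  d3:5  d4:0  d5:0  d6:0 → peak 19
WP1@2: d1:16  d2:13  d3:5  d4:0  d5:0  d6:0 → peak 16
WP1@3: d1:16  d2:10  d3:8  d4:0  d5:0  d6:0 → peak 16
WP1@4: d1:16  d2:10  d3:5  d4:3  d5:0  d6:0 → peak 16
WP1@5: d1:16  d2:10  d3:5  d4:0  d5:3  d6:0 → peak 16
WP1@6: d1:16  d2:10  d3:5  d4:0  d5:0  d6:3 → peak 16
Best is WP1@2, peak 16.

16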